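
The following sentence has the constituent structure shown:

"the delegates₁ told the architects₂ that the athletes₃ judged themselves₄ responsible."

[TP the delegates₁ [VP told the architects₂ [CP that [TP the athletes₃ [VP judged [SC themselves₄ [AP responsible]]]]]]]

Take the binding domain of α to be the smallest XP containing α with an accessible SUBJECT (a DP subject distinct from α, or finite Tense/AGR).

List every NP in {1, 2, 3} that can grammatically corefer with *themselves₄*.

*themselves* is an anaphor, so Principle A applies: it must be bound in its binding domain.
Binding domain of *themselves₄*: the embedded TP, whose subject is the athletes₃.
*the delegates₁* c-commands the anaphor but is outside its binding domain → cannot satisfy Principle A.
*the architects₂* c-commands the anaphor but is outside its binding domain → cannot satisfy Principle A.
*the athletes₃* c-commands the anaphor within its binding domain → licit binder.

{3}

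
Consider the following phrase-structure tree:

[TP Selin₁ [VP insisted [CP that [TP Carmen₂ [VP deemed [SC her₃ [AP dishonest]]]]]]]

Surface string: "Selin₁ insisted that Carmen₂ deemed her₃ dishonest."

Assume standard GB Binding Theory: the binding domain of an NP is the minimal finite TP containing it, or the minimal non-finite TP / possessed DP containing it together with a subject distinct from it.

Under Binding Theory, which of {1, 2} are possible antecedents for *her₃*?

{1}

*her* is a pronoun, so Principle B applies: it must be free in its binding domain.
Binding domain of *her₃*: the embedded TP, whose subject is Carmen₂.
*Selin₁* c-commands the pronoun but from outside its binding domain, and is not c-commanded by it → coindexation permitted.
*Carmen₂* c-commands the pronoun within its binding domain → coindexation would violate Principle B.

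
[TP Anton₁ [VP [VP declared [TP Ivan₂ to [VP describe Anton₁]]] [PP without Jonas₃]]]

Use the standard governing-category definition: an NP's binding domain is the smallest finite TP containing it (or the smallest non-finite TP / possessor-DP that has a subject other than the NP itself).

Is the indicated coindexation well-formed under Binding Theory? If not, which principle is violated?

The two coindexed NPs are *Anton₁* (the higher occurrence) and *Anton₁* (the lower occurrence).
*Anton₁* (the lower occurrence) is an R-expression. Principle C requires it to be free everywhere.
*Anton₁* (the higher occurrence) c-commands it and carries the same index.
The R-expression is bound → Principle C violation.

Principle C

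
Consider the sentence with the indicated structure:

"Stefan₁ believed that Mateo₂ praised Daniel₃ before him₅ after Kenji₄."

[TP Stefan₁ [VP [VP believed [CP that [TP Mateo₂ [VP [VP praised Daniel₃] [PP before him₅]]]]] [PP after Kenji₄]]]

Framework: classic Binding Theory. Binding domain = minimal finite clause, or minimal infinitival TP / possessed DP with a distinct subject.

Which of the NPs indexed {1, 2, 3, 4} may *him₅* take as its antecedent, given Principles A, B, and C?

{1, 3, 4}

*him* is a pronoun, so Principle B applies: it must be free in its binding domain.
Binding domain of *him₅*: the embedded TP, whose subject is Mateo₂.
*Stefan₁* c-commands the pronoun but from outside its binding domain, and is not c-commanded by it → coindexation permitted.
*Mateo₂* c-commands the pronoun within its binding domain → coindexation would violate Principle B.
*Daniel₃* and the pronoun do not c-command one another → neither Principle B nor Principle C is at stake; coindexation permitted.
*Kenji₄* and the pronoun do not c-command one another → neither Principle B nor Principle C is at stake; coindexation permitted.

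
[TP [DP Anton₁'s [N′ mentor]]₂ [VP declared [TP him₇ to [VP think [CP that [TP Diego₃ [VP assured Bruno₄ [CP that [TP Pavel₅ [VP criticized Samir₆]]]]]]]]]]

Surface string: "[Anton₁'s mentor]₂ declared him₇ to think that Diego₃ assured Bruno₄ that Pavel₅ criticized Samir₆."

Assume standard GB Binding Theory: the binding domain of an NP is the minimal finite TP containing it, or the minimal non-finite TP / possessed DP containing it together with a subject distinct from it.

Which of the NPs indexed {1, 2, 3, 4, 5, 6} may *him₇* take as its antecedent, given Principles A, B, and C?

{1}

*him* is a pronoun, so Principle B applies: it must be free in its binding domain.
Binding domain of *him₇*: the matrix TP, whose subject is [Anton₁'s mentor]₂.
*Anton₁* and the pronoun do not c-command one another → neither Principle B nor Principle C is at stake; coindexation permitted.
*[Anton₁'s mentor]₂* c-commands the pronoun within its binding domain → coindexation would violate Principle B.
*Diego₃*: the pronoun c-commands this R-expression → coindexation would violate Principle C on *Diego₃*.
*Bruno₄*: the pronoun c-commands this R-expression → coindexation would violate Principle C on *Bruno₄*.
*Pavel₅*: the pronoun c-commands this R-expression → coindexation would violate Principle C on *Pavel₅*.
*Samir₆*: the pronoun c-commands this R-expression → coindexation would violate Principle C on *Samir₆*.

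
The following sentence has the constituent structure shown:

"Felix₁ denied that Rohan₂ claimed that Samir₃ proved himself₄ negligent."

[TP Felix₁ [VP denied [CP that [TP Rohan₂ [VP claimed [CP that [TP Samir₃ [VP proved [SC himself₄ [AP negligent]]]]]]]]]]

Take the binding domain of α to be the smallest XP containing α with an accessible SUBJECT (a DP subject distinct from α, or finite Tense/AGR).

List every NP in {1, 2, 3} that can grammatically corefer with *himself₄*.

{3}

*himself* is an anaphor, so Principle A applies: it must be bound in its binding domain.
Binding domain of *himself₄*: the embedded TP, whose subject is Samir₃.
*Felix₁* c-commands the anaphor but is outside its binding domain → cannot satisfy Principle A.
*Rohan₂* c-commands the anaphor but is outside its binding domain → cannot satisfy Principle A.
*Samir₃* c-commands the anaphor within its binding domain → licit binder.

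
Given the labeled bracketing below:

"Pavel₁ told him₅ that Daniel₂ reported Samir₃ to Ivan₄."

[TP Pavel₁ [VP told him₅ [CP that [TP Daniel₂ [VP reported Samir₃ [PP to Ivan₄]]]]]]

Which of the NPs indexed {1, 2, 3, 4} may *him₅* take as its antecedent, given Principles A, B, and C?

none

*him* is a pronoun, so Principle B applies: it must be free in its binding domain.
Binding domain of *him₅*: the matrix TP, whose subject is Pavel₁.
*Pavel₁* c-commands the pronoun within its binding domain → coindexation would violate Principle B.
*Daniel₂*: the pronoun c-commands this R-expression → coindexation would violate Principle C on *Daniel₂*.
*Samir₃*: the pronoun c-commands this R-expression → coindexation would violate Principle C on *Samir₃*.
*Ivan₄*: the pronoun c-commands this R-expression → coindexation would violate Principle C on *Ivan₄*.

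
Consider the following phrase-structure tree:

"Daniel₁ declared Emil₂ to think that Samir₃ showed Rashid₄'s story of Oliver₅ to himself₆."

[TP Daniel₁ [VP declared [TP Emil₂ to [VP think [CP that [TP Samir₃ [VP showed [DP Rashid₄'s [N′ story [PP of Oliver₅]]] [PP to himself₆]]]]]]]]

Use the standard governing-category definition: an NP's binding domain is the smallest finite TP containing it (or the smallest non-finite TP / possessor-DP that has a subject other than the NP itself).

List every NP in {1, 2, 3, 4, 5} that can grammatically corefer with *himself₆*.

*himself* is an anaphor, so Principle A applies: it must be bound in its binding domain.
Binding domain of *himself₆*: the embedded TP, whose subject is Samir₃.
*Daniel₁* c-commands the anaphor but is outside its binding domain → cannot satisfy Principle A.
*Emil₂* c-commands the anaphor but is outside its binding domain → cannot satisfy Principle A.
*Samir₃* c-commands the anaphor within its binding domain → licit binder.
*Rashid₄* does not c-command the anaphor → cannot bind it.
*Oliver₅* does not c-command the anaphor → cannot bind it.

{3}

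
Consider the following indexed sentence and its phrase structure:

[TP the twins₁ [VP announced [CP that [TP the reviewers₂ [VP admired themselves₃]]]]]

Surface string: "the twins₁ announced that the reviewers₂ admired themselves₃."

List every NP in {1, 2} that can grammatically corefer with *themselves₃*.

{2}

*themselves* is an anaphor, so Principle A applies: it must be bound in its binding domain.
Binding domain of *themselves₃*: the embedded TP, whose subject is the reviewers₂.
*the twins₁* c-commands the anaphor but is outside its binding domain → cannot satisfy Principle A.
*the reviewers₂* c-commands the anaphor within its binding domain → licit binder.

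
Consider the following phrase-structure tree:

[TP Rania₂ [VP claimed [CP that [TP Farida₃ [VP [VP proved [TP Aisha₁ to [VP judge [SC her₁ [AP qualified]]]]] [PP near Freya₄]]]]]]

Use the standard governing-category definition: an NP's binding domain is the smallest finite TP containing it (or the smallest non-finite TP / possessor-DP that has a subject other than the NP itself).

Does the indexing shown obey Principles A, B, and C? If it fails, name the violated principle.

The two coindexed NPs are *Aisha₁* and *her₁*.
*her₁* is a pronoun. Its binding domain is the embedded TP, whose subject is Aisha₁.
*Aisha₁* c-commands it within that domain and carries the same index.
The pronoun is locally bound → Principle B violation.

Principle B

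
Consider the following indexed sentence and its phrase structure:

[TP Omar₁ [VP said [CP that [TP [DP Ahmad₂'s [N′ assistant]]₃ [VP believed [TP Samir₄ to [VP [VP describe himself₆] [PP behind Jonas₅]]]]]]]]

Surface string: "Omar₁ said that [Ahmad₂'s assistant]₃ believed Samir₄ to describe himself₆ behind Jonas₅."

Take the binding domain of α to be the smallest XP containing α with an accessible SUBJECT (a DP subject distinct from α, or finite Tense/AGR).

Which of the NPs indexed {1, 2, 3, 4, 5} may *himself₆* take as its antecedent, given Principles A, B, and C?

*himself* is an anaphor, so Principle A applies: it must be bound in its binding domain.
Binding domain of *himself₆*: the embedded TP, whose subject is Samir₄.
*Omar₁* c-commands the anaphor but is outside its binding domain → cannot satisfy Principle A.
*Ahmad₂* does not c-command the anaphor → cannot bind it.
*[Ahmad₂'s assistant]₃* c-commands the anaphor but is outside its binding domain → cannot satisfy Principle A.
*Samir₄* c-commands the anaphor within its binding domain → licit binder.
*Jonas₅* does not c-command the anaphor → cannot bind it.

{4}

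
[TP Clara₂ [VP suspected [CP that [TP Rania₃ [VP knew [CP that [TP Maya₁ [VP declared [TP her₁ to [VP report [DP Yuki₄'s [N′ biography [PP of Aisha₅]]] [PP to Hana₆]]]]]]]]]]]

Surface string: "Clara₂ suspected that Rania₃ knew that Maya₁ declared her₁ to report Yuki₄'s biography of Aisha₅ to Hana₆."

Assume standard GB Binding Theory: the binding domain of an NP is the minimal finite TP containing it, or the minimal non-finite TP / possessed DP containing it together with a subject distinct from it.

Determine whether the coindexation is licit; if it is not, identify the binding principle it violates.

Principle B

The two coindexed NPs are *Maya₁* and *her₁*.
*her₁* is a pronoun. Its binding domain is the embedded TP, whose subject is Maya₁.
*Maya₁* c-commands it within that domain and carries the same index.
The pronoun is locally bound → Principle B violation.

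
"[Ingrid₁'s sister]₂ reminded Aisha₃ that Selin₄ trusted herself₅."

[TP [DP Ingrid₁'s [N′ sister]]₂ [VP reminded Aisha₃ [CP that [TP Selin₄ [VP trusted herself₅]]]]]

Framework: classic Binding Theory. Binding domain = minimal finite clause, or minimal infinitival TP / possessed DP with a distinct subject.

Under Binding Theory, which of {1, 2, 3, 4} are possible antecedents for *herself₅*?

*herself* is an anaphor, so Principle A applies: it must be bound in its binding domain.
Binding domain of *herself₅*: the embedded TP, whose subject is Selin₄.
*Ingrid₁* does not c-command the anaphor → cannot bind it.
*[Ingrid₁'s sister]₂* c-commands the anaphor but is outside its binding domain → cannot satisfy Principle A.
*Aisha₃* c-commands the anaphor but is outside its binding domain → cannot satisfy Principle A.
*Selin₄* c-commands the anaphor within its binding domain → licit binder.

{4}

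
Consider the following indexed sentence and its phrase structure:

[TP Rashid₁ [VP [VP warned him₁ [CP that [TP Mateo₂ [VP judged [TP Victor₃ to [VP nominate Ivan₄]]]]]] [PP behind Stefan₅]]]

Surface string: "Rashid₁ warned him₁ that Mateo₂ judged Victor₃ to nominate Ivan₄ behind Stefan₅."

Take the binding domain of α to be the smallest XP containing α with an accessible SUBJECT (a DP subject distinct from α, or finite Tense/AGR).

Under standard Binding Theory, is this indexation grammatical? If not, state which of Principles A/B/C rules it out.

The two coindexed NPs are *Rashid₁* and *him₁*.
*him₁* is a pronoun. Its binding domain is the matrix TP, whose subject is Rashid₁.
*Rashid₁* c-commands it within that domain and carries the same index.
The pronoun is locally bound → Principle B violation.

Principle B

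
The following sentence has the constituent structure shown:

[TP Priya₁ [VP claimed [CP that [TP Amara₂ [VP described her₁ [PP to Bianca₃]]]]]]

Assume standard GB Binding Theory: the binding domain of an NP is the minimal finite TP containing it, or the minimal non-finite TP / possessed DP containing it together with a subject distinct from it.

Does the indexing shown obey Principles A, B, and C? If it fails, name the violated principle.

grammatical

The two coindexed NPs are *Priya₁* and *her₁*.
*her₁* is a pronoun; its binding domain is the embedded TP, whose subject is Amara₂. Within that domain it is c-commanded only by *Amara₂*, which carries a different index — the pronoun is free locally, so Principle B holds.
*Priya₁* is an R-expression; *her₁* does not c-command it, and no other NP shares its index, so Principle C is satisfied.
All principles are respected.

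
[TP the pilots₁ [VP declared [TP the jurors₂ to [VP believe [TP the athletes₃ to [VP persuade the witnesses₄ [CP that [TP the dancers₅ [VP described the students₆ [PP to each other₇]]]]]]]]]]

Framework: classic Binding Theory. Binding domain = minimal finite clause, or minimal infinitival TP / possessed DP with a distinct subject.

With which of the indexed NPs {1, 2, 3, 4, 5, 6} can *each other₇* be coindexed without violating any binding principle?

*each other* is an anaphor, so Principle A applies: it must be bound in its binding domain.
Binding domain of *each other₇*: the embedded TP, whose subject is the dancers₅.
*the pilots₁* c-commands the anaphor but is outside its binding domain → cannot satisfy Principle A.
*the jurors₂* c-commands the anaphor but is outside its binding domain → cannot satisfy Principle A.
*the athletes₃* c-commands the anaphor but is outside its binding domain → cannot satisfy Principle A.
*the witnesses₄* c-commands the anaphor but is outside its binding domain → cannot satisfy Principle A.
*the dancers₅* c-commands the anaphor within its binding domain → licit binder.
*the students₆* c-commands the anaphor within its binding domain → licit binder.

{5, 6}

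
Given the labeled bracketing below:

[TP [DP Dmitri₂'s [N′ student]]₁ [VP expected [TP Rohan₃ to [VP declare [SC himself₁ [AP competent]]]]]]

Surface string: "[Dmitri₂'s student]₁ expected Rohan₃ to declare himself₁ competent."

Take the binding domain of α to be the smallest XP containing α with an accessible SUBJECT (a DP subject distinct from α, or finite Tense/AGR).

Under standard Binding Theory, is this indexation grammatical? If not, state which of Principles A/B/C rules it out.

The two coindexed NPs are *[Dmitri₂'s student]₁* and *himself₁*.
*himself₁* is an anaphor. Principle A requires it to be bound within its binding domain — the embedded TP, whose subject is Rohan₃.
Within that domain it is c-commanded by *Rohan₃*, which does not share its index.
*[Dmitri₂'s student]₁* does c-command the anaphor, but from outside its binding domain.
The anaphor is unbound in its domain → Principle A violation.

Principle A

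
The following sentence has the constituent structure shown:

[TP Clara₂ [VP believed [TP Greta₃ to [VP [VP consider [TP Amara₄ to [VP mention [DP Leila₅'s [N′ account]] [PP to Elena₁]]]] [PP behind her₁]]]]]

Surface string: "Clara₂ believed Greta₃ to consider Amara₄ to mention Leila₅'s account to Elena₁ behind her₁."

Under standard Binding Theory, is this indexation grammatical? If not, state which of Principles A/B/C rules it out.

The two coindexed NPs are *Elena₁* and *her₁*.
*her₁* is a pronoun; its binding domain is the embedded TP, whose subject is Greta₃. Within that domain it is c-commanded only by *Greta₃*, which carries a different index — the pronoun is free locally, so Principle B holds.
*Elena₁* is an R-expression; *her₁* does not c-command it, and no other NP shares its index, so Principle C is satisfied.
All principles are respected.

grammatical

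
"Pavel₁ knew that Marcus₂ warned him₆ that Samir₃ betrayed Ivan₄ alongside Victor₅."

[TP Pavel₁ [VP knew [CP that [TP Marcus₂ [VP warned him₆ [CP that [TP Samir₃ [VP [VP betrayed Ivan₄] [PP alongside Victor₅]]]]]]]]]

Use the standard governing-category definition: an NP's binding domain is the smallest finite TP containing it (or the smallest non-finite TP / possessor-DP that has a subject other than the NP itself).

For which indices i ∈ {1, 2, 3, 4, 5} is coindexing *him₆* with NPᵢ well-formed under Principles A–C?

{1}

*him* is a pronoun, so Principle B applies: it must be free in its binding domain.
Binding domain of *him₆*: the embedded TP, whose subject is Marcus₂.
*Pavel₁* c-commands the pronoun but from outside its binding domain, and is not c-commanded by it → coindexation permitted.
*Marcus₂* c-commands the pronoun within its binding domain → coindexation would violate Principle B.
*Samir₃*: the pronoun c-commands this R-expression → coindexation would violate Principle C on *Samir₃*.
*Ivan₄*: the pronoun c-commands this R-expression → coindexation would violate Principle C on *Ivan₄*.
*Victor₅*: the pronoun c-commands this R-expression → coindexation would violate Principle C on *Victor₅*.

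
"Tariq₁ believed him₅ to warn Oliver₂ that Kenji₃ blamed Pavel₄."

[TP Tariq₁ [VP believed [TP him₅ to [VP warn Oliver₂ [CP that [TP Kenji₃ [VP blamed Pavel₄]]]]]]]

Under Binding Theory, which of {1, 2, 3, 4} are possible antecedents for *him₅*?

none

*him* is a pronoun, so Principle B applies: it must be free in its binding domain.
Binding domain of *him₅*: the matrix TP, whose subject is Tariq₁.
*Tariq₁* c-commands the pronoun within its binding domain → coindexation would violate Principle B.
*Oliver₂*: the pronoun c-commands this R-expression → coindexation would violate Principle C on *Oliver₂*.
*Kenji₃*: the pronoun c-commands this R-expression → coindexation would violate Principle C on *Kenji₃*.
*Pavel₄*: the pronoun c-commands this R-expression → coindexation would violate Principle C on *Pavel₄*.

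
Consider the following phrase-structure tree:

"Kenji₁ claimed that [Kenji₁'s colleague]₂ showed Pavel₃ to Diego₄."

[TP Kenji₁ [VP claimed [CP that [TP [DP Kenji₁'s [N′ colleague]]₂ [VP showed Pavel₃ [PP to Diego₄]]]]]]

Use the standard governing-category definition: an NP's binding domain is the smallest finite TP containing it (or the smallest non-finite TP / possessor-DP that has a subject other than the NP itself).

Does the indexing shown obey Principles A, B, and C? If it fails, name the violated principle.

The two coindexed NPs are *Kenji₁* (the higher occurrence) and *Kenji₁* (the lower occurrence).
*Kenji₁* (the lower occurrence) is an R-expression. Principle C requires it to be free everywhere.
*Kenji₁* (the higher occurrence) c-commands it and carries the same index.
The R-expression is bound → Principle C violation.

Principle C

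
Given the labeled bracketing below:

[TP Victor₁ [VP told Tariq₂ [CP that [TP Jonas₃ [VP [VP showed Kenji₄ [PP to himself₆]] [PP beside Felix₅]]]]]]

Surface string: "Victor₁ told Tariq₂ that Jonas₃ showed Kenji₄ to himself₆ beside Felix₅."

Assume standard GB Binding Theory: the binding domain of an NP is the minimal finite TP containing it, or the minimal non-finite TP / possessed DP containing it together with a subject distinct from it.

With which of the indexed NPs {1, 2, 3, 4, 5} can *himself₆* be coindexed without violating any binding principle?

*himself* is an anaphor, so Principle A applies: it must be bound in its binding domain.
Binding domain of *himself₆*: the embedded TP, whose subject is Jonas₃.
*Victor₁* c-commands the anaphor but is outside its binding domain → cannot satisfy Principle A.
*Tariq₂* c-commands the anaphor but is outside its binding domain → cannot satisfy Principle A.
*Jonas₃* c-commands the anaphor within its binding domain → licit binder.
*Kenji₄* c-commands the anaphor within its binding domain → licit binder.
*Felix₅* does not c-command the anaphor → cannot bind it.

{3, 4}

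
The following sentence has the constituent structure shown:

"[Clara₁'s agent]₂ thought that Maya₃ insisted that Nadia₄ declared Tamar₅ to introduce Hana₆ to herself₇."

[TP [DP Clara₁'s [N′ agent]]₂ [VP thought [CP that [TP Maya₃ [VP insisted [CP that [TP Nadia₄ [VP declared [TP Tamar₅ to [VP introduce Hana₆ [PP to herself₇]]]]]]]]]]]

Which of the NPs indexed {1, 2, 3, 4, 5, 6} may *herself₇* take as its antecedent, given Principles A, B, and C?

*herself* is an anaphor, so Principle A applies: it must be bound in its binding domain.
Binding domain of *herself₇*: the embedded TP, whose subject is Tamar₅.
*Clara₁* does not c-command the anaphor → cannot bind it.
*[Clara₁'s agent]₂* c-commands the anaphor but is outside its binding domain → cannot satisfy Principle A.
*Maya₃* c-commands the anaphor but is outside its binding domain → cannot satisfy Principle A.
*Nadia₄* c-commands the anaphor but is outside its binding domain → cannot satisfy Principle A.
*Tamar₅* c-commands the anaphor within its binding domain → licit binder.
*Hana₆* c-commands the anaphor within its binding domain → licit binder.

{5, 6}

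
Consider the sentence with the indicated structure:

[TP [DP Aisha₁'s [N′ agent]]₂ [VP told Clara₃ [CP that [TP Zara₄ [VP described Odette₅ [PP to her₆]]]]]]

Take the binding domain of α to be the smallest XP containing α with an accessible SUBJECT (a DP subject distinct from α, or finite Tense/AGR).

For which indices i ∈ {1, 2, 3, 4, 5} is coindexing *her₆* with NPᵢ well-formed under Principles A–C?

*her* is a pronoun, so Principle B applies: it must be free in its binding domain.
Binding domain of *her₆*: the embedded TP, whose subject is Zara₄.
*Aisha₁* and the pronoun do not c-command one another → neither Principle B nor Principle C is at stake; coindexation permitted.
*[Aisha₁'s agent]₂* c-commands the pronoun but from outside its binding domain, and is not c-commanded by it → coindexation permitted.
*Clara₃* c-commands the pronoun but from outside its binding domain, and is not c-commanded by it → coindexation permitted.
*Zara₄* c-commands the pronoun within its binding domain → coindexation would violate Principle B.
*Odette₅* c-commands the pronoun within its binding domain → coindexation would violate Principle B.

{1, 2, 3}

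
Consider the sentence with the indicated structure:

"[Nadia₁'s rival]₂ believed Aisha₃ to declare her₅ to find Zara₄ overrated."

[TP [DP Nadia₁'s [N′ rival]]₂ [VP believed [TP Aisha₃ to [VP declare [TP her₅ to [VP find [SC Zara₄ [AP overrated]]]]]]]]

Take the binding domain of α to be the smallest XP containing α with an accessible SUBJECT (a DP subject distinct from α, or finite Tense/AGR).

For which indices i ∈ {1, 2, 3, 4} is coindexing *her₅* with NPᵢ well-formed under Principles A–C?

*her* is a pronoun, so Principle B applies: it must be free in its binding domain.
Binding domain of *her₅*: the embedded TP, whose subject is Aisha₃.
*Nadia₁* and the pronoun do not c-command one another → neither Principle B nor Principle C is at stake; coindexation permitted.
*[Nadia₁'s rival]₂* c-commands the pronoun but from outside its binding domain, and is not c-commanded by it → coindexation permitted.
*Aisha₃* c-commands the pronoun within its binding domain → coindexation would violate Principle B.
*Zara₄*: the pronoun c-commands this R-expression → coindexation would violate Principle C on *Zara₄*.

{1, 2}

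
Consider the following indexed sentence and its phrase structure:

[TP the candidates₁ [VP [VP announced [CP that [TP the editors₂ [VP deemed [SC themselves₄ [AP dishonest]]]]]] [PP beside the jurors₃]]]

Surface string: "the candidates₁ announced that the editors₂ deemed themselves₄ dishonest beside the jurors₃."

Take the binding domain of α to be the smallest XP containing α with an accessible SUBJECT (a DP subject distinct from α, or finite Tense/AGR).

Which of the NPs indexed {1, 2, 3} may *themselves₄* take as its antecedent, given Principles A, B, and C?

*themselves* is an anaphor, so Principle A applies: it must be bound in its binding domain.
Binding domain of *themselves₄*: the embedded TP, whose subject is the editors₂.
*the candidates₁* c-commands the anaphor but is outside its binding domain → cannot satisfy Principle A.
*the editors₂* c-commands the anaphor within its binding domain → licit binder.
*the jurors₃* does not c-command the anaphor → cannot bind it.

{2}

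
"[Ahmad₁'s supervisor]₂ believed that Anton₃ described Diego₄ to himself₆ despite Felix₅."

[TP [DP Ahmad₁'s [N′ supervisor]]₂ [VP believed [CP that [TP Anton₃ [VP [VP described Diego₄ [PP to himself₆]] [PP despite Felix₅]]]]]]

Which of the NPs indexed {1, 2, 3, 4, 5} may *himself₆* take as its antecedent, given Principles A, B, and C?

*himself* is an anaphor, so Principle A applies: it must be bound in its binding domain.
Binding domain of *himself₆*: the embedded TP, whose subject is Anton₃.
*Ahmad₁* does not c-command the anaphor → cannot bind it.
*[Ahmad₁'s supervisor]₂* c-commands the anaphor but is outside its binding domain → cannot satisfy Principle A.
*Anton₃* c-commands the anaphor within its binding domain → licit binder.
*Diego₄* c-commands the anaphor within its binding domain → licit binder.
*Felix₅* does not c-command the anaphor → cannot bind it.

{3, 4}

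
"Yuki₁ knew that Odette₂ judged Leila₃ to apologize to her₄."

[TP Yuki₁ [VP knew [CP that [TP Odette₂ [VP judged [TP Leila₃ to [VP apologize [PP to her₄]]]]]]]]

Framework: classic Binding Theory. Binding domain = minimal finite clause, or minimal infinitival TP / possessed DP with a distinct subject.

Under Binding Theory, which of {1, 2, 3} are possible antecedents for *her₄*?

*her* is a pronoun, so Principle B applies: it must be free in its binding domain.
Binding domain of *her₄*: the embedded TP, whose subject is Leila₃.
*Yuki₁* c-commands the pronoun but from outside its binding domain, and is not c-commanded by it → coindexation permitted.
*Odette₂* c-commands the pronoun but from outside its binding domain, and is not c-commanded by it → coindexation permitted.
*Leila₃* c-commands the pronoun within its binding domain → coindexation would violate Principle B.

{1, 2}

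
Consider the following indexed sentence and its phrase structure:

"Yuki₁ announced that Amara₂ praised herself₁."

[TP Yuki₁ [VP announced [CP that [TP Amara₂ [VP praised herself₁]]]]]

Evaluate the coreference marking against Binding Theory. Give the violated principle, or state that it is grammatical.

The two coindexed NPs are *Yuki₁* and *herself₁*.
*herself₁* is an anaphor. Principle A requires it to be bound within its binding domain — the embedded TP, whose subject is Amara₂.
Within that domain it is c-commanded by *Amara₂*, which does not share its index.
*Yuki₁* does c-command the anaphor, but from outside its binding domain.
The anaphor is unbound in its domain → Principle A violation.

Principle A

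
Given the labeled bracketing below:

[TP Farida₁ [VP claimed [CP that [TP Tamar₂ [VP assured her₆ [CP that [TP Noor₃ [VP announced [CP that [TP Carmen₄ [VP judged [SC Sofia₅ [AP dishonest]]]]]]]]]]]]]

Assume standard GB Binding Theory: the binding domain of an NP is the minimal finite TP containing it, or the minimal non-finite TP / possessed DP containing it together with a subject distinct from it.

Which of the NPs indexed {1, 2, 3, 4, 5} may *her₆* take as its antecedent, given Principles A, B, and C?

{1}

*her* is a pronoun, so Principle B applies: it must be free in its binding domain.
Binding domain of *her₆*: the embedded TP, whose subject is Tamar₂.
*Farida₁* c-commands the pronoun but from outside its binding domain, and is not c-commanded by it → coindexation permitted.
*Tamar₂* c-commands the pronoun within its binding domain → coindexation would violate Principle B.
*Noor₃*: the pronoun c-commands this R-expression → coindexation would violate Principle C on *Noor₃*.
*Carmen₄*: the pronoun c-commands this R-expression → coindexation would violate Principle C on *Carmen₄*.
*Sofia₅*: the pronoun c-commands this R-expression → coindexation would violate Principle C on *Sofia₅*.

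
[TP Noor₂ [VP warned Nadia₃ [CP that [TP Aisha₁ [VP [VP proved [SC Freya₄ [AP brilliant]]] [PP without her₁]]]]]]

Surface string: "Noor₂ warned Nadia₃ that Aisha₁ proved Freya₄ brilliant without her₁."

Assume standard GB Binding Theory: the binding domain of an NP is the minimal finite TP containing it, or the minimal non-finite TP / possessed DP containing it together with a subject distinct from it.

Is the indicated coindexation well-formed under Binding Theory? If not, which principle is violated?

The two coindexed NPs are *Aisha₁* and *her₁*.
*her₁* is a pronoun. Its binding domain is the embedded TP, whose subject is Aisha₁.
*Aisha₁* c-commands it within that domain and carries the same index.
The pronoun is locally bound → Principle B violation.

Principle B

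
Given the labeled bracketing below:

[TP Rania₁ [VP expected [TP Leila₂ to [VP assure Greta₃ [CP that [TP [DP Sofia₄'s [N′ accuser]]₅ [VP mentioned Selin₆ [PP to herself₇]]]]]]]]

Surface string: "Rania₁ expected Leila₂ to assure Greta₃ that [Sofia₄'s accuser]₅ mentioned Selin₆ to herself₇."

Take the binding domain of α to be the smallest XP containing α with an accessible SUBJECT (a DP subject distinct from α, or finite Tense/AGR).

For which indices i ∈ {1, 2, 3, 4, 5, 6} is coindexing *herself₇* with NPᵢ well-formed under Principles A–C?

*herself* is an anaphor, so Principle A applies: it must be bound in its binding domain.
Binding domain of *herself₇*: the embedded TP, whose subject is [Sofia₄'s accuser]₅.
*Rania₁* c-commands the anaphor but is outside its binding domain → cannot satisfy Principle A.
*Leila₂* c-commands the anaphor but is outside its binding domain → cannot satisfy Principle A.
*Greta₃* c-commands the anaphor but is outside its binding domain → cannot satisfy Principle A.
*Sofia₄* does not c-command the anaphor → cannot bind it.
*[Sofia₄'s accuser]₅* c-commands the anaphor within its binding domain → licit binder.
*Selin₆* c-commands the anaphor within its binding domain → licit binder.

{5, 6}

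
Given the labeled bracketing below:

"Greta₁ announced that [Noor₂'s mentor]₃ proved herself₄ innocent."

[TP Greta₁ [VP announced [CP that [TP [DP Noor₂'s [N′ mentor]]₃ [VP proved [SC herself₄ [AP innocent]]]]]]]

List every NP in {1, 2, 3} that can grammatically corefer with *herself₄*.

*herself* is an anaphor, so Principle A applies: it must be bound in its binding domain.
Binding domain of *herself₄*: the embedded TP, whose subject is [Noor₂'s mentor]₃.
*Greta₁* c-commands the anaphor but is outside its binding domain → cannot satisfy Principle A.
*Noor₂* does not c-command the anaphor → cannot bind it.
*[Noor₂'s mentor]₃* c-commands the anaphor within its binding domain → licit binder.

{3}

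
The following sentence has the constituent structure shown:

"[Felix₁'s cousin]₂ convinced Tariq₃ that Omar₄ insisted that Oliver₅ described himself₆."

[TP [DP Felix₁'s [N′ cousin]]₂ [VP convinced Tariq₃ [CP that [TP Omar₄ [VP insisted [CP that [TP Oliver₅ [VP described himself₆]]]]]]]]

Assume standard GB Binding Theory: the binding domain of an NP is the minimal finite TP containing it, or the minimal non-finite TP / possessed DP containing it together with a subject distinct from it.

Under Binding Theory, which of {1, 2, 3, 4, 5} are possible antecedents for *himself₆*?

{5}

*himself* is an anaphor, so Principle A applies: it must be bound in its binding domain.
Binding domain of *himself₆*: the embedded TP, whose subject is Oliver₅.
*Felix₁* does not c-command the anaphor → cannot bind it.
*[Felix₁'s cousin]₂* c-commands the anaphor but is outside its binding domain → cannot satisfy Principle A.
*Tariq₃* c-commands the anaphor but is outside its binding domain → cannot satisfy Principle A.
*Omar₄* c-commands the anaphor but is outside its binding domain → cannot satisfy Principle A.
*Oliver₅* c-commands the anaphor within its binding domain → licit binder.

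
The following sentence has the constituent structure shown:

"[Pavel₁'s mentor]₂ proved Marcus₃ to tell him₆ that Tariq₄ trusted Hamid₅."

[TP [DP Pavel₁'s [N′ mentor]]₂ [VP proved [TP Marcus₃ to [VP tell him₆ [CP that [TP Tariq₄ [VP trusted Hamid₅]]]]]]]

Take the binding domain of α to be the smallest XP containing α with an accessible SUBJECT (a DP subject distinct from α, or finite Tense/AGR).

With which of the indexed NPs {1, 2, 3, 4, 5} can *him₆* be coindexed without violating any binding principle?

*him* is a pronoun, so Principle B applies: it must be free in its binding domain.
Binding domain of *him₆*: the embedded TP, whose subject is Marcus₃.
*Pavel₁* and the pronoun do not c-command one another → neither Principle B nor Principle C is at stake; coindexation permitted.
*[Pavel₁'s mentor]₂* c-commands the pronoun but from outside its binding domain, and is not c-commanded by it → coindexation permitted.
*Marcus₃* c-commands the pronoun within its binding domain → coindexation would violate Principle B.
*Tariq₄*: the pronoun c-commands this R-expression → coindexation would violate Principle C on *Tariq₄*.
*Hamid₅*: the pronoun c-commands this R-expression → coindexation would violate Principle C on *Hamid₅*.

{1, 2}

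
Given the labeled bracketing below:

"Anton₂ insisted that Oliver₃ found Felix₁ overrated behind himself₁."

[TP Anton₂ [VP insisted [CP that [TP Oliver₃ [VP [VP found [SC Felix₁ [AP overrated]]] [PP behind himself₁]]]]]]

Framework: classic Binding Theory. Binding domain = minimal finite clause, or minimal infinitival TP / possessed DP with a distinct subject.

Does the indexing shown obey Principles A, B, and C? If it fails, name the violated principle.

The two coindexed NPs are *Felix₁* and *himself₁*.
*himself₁* is an anaphor. Principle A requires it to be bound within its binding domain — the embedded TP, whose subject is Oliver₃.
Within that domain it is c-commanded by *Oliver₃*, which does not share its index.
*Felix₁* does not c-command the anaphor at all.
The anaphor is unbound in its domain → Principle A violation.

Principle A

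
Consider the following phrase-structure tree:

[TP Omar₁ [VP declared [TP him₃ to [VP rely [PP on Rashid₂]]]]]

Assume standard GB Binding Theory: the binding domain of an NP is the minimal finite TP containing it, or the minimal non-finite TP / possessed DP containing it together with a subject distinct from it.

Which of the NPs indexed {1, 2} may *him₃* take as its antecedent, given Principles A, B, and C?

none

*him* is a pronoun, so Principle B applies: it must be free in its binding domain.
Binding domain of *him₃*: the matrix TP, whose subject is Omar₁.
*Omar₁* c-commands the pronoun within its binding domain → coindexation would violate Principle B.
*Rashid₂*: the pronoun c-commands this R-expression → coindexation would violate Principle C on *Rashid₂*.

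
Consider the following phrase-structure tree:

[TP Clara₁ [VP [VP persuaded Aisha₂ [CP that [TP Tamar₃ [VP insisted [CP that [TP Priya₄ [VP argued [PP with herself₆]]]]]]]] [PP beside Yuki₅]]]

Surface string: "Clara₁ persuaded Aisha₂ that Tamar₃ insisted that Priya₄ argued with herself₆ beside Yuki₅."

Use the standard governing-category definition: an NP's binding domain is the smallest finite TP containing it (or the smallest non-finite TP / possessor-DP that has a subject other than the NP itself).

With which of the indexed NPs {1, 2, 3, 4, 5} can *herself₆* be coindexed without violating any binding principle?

{4}

*herself* is an anaphor, so Principle A applies: it must be bound in its binding domain.
Binding domain of *herself₆*: the embedded TP, whose subject is Priya₄.
*Clara₁* c-commands the anaphor but is outside its binding domain → cannot satisfy Principle A.
*Aisha₂* c-commands the anaphor but is outside its binding domain → cannot satisfy Principle A.
*Tamar₃* c-commands the anaphor but is outside its binding domain → cannot satisfy Principle A.
*Priya₄* c-commands the anaphor within its binding domain → licit binder.
*Yuki₅* does not c-command the anaphor → cannot bind it.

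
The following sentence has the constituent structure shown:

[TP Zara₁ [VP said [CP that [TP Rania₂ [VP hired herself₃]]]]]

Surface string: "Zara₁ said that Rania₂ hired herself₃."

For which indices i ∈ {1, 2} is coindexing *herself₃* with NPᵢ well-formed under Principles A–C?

*herself* is an anaphor, so Principle A applies: it must be bound in its binding domain.
Binding domain of *herself₃*: the embedded TP, whose subject is Rania₂.
*Zara₁* c-commands the anaphor but is outside its binding domain → cannot satisfy Principle A.
*Rania₂* c-commands the anaphor within its binding domain → licit binder.

{2}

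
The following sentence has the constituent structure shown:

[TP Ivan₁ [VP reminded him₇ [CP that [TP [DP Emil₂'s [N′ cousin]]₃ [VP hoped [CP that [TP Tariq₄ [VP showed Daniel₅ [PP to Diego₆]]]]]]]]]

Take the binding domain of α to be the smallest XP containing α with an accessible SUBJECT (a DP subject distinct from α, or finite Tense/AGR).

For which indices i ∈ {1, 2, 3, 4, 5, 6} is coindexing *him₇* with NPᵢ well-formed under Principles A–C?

*him* is a pronoun, so Principle B applies: it must be free in its binding domain.
Binding domain of *him₇*: the matrix TP, whose subject is Ivan₁.
*Ivan₁* c-commands the pronoun within its binding domain → coindexation would violate Principle B.
*Emil₂*: the pronoun c-commands this R-expression → coindexation would violate Principle C on *Emil₂*.
*[Emil₂'s cousin]₃*: the pronoun c-commands this R-expression → coindexation would violate Principle C on *[Emil₂'s cousin]₃*.
*Tariq₄*: the pronoun c-commands this R-expression → coindexation would violate Principle C on *Tariq₄*.
*Daniel₅*: the pronoun c-commands this R-expression → coindexation would violate Principle C on *Daniel₅*.
*Diego₆*: the pronoun c-commands this R-expression → coindexation would violate Principle C on *Diego₆*.

none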